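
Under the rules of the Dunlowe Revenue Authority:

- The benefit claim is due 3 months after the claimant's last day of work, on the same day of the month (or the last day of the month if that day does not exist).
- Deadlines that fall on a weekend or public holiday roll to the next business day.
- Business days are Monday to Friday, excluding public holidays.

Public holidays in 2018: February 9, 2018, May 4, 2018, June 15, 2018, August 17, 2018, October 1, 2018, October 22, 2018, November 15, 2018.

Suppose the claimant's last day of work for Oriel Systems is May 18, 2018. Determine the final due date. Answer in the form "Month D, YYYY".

August 20, 2018

Moving 3 months forward from May 18, 2018 on the corresponding day gives August 18, 2018.
August 18, 2018 falls on a Saturday. Rolling to the next business day gives August 20, 2018, a Monday.
Deadline: August 20, 2018.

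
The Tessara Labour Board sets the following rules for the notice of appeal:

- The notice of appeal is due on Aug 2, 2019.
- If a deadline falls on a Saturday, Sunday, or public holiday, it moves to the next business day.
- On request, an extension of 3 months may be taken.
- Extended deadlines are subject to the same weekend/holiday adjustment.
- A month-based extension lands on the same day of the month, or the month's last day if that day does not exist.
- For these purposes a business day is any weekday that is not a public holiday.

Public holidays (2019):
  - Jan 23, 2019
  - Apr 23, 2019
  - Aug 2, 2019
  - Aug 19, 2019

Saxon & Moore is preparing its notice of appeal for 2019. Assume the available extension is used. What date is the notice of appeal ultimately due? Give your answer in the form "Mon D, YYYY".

Start from the fixed due date, Aug 2, 2019.
Aug 2, 2019 is a listed holiday, so it moves to the next business day, Aug 5, 2019 (Monday).
Applying the 3 months extension: 3 months after Aug 5, 2019 is Nov 5, 2019.
Nov 5, 2019 (Tuesday) is already a business day.
Deadline: Nov 5, 2019.

Nov 5, 2019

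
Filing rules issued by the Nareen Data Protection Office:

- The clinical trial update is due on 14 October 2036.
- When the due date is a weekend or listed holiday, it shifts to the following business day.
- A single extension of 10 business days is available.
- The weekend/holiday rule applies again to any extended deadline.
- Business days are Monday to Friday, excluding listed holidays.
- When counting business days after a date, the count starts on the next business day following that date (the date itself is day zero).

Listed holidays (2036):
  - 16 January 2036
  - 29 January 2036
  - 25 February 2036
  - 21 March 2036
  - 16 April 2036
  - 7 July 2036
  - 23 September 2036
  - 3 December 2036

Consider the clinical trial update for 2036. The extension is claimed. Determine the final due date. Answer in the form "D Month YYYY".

28 October 2036

Start from the fixed due date, 14 October 2036.
14 October 2036 (Tuesday) is already a business day.
The 10-business-day extension runs from 14 October 2036 to 28 October 2036.
28 October 2036 falls on a Tuesday, which is a business day, so no adjustment is needed.
Deadline: 28 October 2036.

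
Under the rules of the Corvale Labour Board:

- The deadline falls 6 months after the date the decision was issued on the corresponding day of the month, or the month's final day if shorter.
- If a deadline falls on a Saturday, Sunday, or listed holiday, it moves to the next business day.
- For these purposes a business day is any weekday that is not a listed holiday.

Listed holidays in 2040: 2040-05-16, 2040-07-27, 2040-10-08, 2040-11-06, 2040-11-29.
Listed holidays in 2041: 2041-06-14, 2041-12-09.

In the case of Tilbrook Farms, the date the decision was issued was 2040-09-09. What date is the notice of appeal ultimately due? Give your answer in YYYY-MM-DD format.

2041-03-11

6 months after 2040-09-09, on the same day of the month, is 2041-03-09.
2041-03-09 is a Saturday; the next business day is 2041-03-11 (Monday).
The final due date is 2041-03-11.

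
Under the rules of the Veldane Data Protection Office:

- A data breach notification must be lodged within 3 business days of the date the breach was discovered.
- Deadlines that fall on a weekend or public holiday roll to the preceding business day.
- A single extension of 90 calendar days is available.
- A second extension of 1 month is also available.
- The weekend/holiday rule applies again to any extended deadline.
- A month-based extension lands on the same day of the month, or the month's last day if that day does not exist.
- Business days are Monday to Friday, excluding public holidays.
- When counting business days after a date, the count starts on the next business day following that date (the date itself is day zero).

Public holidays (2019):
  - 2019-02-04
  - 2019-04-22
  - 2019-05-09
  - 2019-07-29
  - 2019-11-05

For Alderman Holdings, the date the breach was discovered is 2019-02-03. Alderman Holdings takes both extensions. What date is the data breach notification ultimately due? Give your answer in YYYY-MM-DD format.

2019-06-07

3 business days after 2019-02-03, excluding weekends and holidays, is 2019-02-07.
2019-02-07 falls on a Thursday, which is a business day, so no adjustment is needed.
With the 90-day extension, 2019-02-07 becomes 2019-05-08.
2019-05-08 is a Wednesday and not a listed holiday, so it stands.
Applying the 1 month extension: 1 month after 2019-05-08 is 2019-06-08.
2019-06-08 is a Saturday; the preceding business day is 2019-06-07 (Friday).
The final due date is 2019-06-07.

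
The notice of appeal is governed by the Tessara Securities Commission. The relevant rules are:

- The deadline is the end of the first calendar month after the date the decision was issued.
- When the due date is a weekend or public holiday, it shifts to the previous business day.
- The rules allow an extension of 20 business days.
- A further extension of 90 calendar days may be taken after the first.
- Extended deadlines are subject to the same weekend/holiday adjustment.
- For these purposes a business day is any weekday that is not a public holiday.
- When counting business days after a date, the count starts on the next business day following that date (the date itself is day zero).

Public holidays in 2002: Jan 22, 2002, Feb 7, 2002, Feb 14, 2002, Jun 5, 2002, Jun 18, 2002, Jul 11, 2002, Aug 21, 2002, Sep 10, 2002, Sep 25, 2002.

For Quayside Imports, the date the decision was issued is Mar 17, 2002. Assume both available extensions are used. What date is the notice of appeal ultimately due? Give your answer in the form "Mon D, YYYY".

The first month after Mar 17, 2002 is April 2002, whose last day is Apr 30, 2002.
Apr 30, 2002 falls on a Tuesday, which is a business day, so no adjustment is needed.
Counting 20 further business days from Apr 30, 2002 reaches May 28, 2002.
Since May 28, 2002 is a Tuesday and not a holiday, the date is unchanged.
Applying the 90-calendar-day extension: May 28, 2002 + 90 days = Aug 26, 2002.
Since Aug 26, 2002 is a Monday and not a holiday, the date is unchanged.
So the filing is due Aug 26, 2002.

Aug 26, 2002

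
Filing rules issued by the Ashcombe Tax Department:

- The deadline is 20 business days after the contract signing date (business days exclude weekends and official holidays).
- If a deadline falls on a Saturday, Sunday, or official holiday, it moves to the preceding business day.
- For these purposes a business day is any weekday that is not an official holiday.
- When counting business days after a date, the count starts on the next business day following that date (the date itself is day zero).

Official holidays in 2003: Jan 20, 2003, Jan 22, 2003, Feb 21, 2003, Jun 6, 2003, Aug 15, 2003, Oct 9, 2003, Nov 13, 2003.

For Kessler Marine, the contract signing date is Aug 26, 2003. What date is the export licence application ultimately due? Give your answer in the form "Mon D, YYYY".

Starting the day after Aug 26, 2003 and counting 20 business days lands on Sep 23, 2003.
Sep 23, 2003 is a Tuesday and not a listed holiday, so it stands.
Final deadline: Sep 23, 2003.

Sep 23, 2003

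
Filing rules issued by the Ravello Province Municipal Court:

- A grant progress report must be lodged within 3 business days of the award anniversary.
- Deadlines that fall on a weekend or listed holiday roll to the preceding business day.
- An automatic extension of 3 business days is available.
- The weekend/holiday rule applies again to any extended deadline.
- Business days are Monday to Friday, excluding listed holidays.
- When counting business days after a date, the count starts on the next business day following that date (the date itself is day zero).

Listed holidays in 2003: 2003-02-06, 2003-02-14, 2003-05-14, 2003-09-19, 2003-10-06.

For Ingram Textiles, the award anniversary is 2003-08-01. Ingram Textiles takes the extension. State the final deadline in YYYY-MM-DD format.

Counting 3 business days after 2003-08-01 (skipping weekends and listed holidays) reaches 2003-08-06.
Since 2003-08-06 is a Wednesday and not a holiday, the date is unchanged.
The 3-business-day extension runs from 2003-08-06 to 2003-08-11.
2003-08-11 is a Monday and not a listed holiday, so it stands.
Deadline: 2003-08-11.

2003-08-11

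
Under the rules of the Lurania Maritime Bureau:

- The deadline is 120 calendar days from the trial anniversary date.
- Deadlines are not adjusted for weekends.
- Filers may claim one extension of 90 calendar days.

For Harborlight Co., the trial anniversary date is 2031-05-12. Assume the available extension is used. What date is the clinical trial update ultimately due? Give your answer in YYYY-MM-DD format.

2031-12-08

Adding 120 calendar days to 2031-05-12 gives 2031-09-09.
2031-09-09 falls on a Tuesday. The rules make no weekend/holiday allowance, so it remains 2031-09-09.
With the 90-day extension, 2031-09-09 becomes 2031-12-08.
2031-12-08 is a Monday; no weekend or holiday adjustment applies.
The final due date is 2031-12-08.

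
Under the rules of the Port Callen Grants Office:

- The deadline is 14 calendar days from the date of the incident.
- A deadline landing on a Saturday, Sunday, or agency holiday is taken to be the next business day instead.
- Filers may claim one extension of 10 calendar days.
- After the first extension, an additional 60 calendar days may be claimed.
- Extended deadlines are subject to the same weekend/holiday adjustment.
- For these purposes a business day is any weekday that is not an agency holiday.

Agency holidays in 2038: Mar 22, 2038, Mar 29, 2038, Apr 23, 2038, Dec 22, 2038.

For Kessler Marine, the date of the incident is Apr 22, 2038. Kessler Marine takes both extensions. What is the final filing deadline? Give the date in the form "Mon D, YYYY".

Jul 16, 2038

Trigger date Apr 22, 2038 + 14 calendar days = May 6, 2038.
May 6, 2038 falls on a Thursday, which is a business day, so no adjustment is needed.
With the 10-day extension, May 6, 2038 becomes May 16, 2038.
May 16, 2038 is a Sunday, so it moves to the next business day, May 17, 2038 (Monday).
With the 60-day extension, May 17, 2038 becomes Jul 16, 2038.
Jul 16, 2038 (Friday) is already a business day.
So the filing is due Jul 16, 2038.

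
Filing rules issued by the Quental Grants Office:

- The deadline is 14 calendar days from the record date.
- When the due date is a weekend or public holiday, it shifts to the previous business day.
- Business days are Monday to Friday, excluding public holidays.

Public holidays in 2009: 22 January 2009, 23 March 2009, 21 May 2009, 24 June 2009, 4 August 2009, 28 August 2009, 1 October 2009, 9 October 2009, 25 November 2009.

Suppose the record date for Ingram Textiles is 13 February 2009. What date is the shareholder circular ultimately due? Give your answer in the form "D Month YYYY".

27 February 2009

Adding 14 calendar days to 13 February 2009 gives 27 February 2009.
27 February 2009 is a Friday and not a listed holiday, so it stands.
Final deadline: 27 February 2009.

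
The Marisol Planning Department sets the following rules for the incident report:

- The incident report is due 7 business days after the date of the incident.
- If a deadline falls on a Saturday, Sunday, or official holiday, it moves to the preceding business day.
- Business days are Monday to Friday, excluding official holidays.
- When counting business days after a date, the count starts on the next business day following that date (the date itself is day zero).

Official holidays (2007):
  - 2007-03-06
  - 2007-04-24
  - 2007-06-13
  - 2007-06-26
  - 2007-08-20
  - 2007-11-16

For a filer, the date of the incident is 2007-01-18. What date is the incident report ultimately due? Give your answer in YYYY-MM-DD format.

2007-01-29

7 business days after 2007-01-18, excluding weekends and holidays, is 2007-01-29.
2007-01-29 (Monday) is already a business day.
The final due date is 2007-01-29.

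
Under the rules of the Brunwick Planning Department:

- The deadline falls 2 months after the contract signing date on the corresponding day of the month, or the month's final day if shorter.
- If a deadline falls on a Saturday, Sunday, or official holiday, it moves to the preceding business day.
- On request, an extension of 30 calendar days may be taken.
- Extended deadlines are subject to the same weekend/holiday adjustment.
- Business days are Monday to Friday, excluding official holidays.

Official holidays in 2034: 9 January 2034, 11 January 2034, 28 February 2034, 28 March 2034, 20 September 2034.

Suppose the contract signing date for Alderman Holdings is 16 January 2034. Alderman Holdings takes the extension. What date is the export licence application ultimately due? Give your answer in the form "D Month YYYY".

Moving 2 months forward from 16 January 2034 on the corresponding day gives 16 March 2034.
16 March 2034 is a Thursday and not a listed holiday, so it stands.
Add the 30 calendar-day extension to 16 March 2034: 15 April 2034.
15 April 2034 falls on a Saturday. Rolling to the preceding business day gives 14 April 2034, a Friday.
The final due date is 14 April 2034.

14 April 2034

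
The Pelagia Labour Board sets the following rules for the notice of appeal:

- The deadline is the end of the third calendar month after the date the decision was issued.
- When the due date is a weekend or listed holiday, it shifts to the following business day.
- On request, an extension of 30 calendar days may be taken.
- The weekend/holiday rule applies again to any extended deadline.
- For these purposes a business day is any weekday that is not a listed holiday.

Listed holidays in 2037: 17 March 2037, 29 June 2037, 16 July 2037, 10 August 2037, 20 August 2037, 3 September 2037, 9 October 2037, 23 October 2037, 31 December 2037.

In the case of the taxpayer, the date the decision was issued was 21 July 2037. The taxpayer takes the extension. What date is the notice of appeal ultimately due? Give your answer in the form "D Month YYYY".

3 months after 21 July 2037 is October 2037; that month ends on 31 October 2037.
31 October 2037 falls on a Saturday. Rolling to the next business day gives 2 November 2037, a Monday.
With the 30-day extension, 2 November 2037 becomes 2 December 2037.
Since 2 December 2037 is a Wednesday and not a holiday, the date is unchanged.
The final due date is 2 December 2037.

2 December 2037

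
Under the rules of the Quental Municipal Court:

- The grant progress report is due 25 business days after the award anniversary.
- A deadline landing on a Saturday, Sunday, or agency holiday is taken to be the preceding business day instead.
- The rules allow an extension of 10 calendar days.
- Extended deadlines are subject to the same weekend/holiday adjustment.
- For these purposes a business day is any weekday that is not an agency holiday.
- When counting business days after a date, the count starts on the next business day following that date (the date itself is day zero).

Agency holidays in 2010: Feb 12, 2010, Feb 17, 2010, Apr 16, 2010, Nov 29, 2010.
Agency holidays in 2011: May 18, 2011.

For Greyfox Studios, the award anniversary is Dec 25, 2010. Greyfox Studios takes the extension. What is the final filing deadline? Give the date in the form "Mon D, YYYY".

Counting 25 business days after Dec 25, 2010 (skipping weekends and listed holidays) reaches Jan 28, 2011.
Since Jan 28, 2011 is a Friday and not a holiday, the date is unchanged.
Applying the 10-calendar-day extension: Jan 28, 2011 + 10 days = Feb 7, 2011.
Since Feb 7, 2011 is a Monday and not a holiday, the date is unchanged.
The final due date is Feb 7, 2011.

Feb 7, 2011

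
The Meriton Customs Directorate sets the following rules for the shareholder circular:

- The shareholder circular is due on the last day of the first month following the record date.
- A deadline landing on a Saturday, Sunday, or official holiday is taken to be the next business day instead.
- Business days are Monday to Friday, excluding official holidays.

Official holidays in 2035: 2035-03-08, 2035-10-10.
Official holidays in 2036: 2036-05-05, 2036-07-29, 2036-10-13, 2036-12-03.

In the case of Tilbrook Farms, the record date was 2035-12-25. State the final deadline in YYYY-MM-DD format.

1 month after 2035-12-25 is January 2036; that month ends on 2036-01-31.
2036-01-31 is a Thursday and not a listed holiday, so it stands.
Deadline: 2036-01-31.

2036-01-31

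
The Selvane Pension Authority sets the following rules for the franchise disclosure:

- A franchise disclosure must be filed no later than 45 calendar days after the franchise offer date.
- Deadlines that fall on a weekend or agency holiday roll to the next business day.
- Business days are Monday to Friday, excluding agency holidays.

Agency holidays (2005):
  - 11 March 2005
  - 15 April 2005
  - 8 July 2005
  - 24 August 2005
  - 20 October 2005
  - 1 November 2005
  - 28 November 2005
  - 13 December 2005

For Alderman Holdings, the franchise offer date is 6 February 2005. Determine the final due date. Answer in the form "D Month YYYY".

23 March 2005

From 6 February 2005, 45 calendar days later is 23 March 2005.
23 March 2005 falls on a Wednesday, which is a business day, so no adjustment is needed.
Final deadline: 23 March 2005.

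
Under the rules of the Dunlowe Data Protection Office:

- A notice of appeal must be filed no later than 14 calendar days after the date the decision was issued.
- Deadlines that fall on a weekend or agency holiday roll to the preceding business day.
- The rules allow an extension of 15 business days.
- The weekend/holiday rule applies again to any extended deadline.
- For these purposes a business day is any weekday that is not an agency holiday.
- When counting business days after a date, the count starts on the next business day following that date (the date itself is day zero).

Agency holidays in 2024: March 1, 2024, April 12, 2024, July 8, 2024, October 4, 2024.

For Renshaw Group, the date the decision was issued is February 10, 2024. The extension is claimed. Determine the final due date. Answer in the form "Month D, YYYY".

14 calendar days after February 10, 2024 is February 24, 2024.
February 24, 2024 falls on a Saturday. Rolling to the preceding business day gives February 23, 2024, a Friday.
The 15-business-day extension runs from February 23, 2024 to March 18, 2024.
March 18, 2024 (Monday) is already a business day.
Final deadline: March 18, 2024.

March 18, 2024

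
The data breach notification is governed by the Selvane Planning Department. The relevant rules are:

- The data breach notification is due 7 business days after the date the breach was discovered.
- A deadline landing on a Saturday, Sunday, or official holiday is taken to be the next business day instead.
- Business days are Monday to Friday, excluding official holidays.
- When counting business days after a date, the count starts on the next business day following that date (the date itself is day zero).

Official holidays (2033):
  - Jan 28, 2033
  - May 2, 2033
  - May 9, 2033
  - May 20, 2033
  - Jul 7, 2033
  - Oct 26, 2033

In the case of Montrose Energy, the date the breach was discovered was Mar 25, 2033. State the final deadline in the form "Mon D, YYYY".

Apr 5, 2033

7 business days after Mar 25, 2033, excluding weekends and holidays, is Apr 5, 2033.
Apr 5, 2033 falls on a Tuesday, which is a business day, so no adjustment is needed.
So the filing is due Apr 5, 2033.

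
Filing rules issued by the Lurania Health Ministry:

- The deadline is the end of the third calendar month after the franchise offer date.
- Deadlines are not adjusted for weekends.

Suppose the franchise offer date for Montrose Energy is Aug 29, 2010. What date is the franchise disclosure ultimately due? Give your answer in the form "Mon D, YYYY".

Nov 30, 2010

3 months after Aug 29, 2010 is November 2010; that month ends on Nov 30, 2010.
No adjustment is made for weekends or holidays, so Nov 30, 2010 stands.
Final deadline: Nov 30, 2010.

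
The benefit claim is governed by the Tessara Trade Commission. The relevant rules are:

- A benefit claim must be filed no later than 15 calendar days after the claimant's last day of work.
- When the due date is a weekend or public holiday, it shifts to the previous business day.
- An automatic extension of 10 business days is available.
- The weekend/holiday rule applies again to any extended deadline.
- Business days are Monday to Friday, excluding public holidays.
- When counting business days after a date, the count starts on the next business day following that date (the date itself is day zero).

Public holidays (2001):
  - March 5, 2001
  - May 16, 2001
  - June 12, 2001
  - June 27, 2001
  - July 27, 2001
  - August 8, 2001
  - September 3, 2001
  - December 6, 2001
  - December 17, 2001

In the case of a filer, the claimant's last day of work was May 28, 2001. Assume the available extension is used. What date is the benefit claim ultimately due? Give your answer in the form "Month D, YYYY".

Adding 15 calendar days to May 28, 2001 gives June 12, 2001.
June 12, 2001 is a listed holiday, so it moves to the preceding business day, June 11, 2001 (Monday).
The 10-business-day extension runs from June 11, 2001 to June 26, 2001.
Since June 26, 2001 is a Tuesday and not a holiday, the date is unchanged.
Deadline: June 26, 2001.

June 26, 2001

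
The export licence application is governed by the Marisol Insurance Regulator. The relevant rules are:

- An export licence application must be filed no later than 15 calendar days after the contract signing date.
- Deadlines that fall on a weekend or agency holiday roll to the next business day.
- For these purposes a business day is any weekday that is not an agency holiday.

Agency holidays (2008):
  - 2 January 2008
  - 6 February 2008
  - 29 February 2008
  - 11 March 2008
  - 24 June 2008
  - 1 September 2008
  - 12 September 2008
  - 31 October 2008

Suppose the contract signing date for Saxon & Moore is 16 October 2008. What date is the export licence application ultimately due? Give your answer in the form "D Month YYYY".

3 November 2008

Adding 15 calendar days to 16 October 2008 gives 31 October 2008.
31 October 2008 is a listed holiday, so it moves to the next business day, 3 November 2008 (Monday).
Deadline: 3 November 2008.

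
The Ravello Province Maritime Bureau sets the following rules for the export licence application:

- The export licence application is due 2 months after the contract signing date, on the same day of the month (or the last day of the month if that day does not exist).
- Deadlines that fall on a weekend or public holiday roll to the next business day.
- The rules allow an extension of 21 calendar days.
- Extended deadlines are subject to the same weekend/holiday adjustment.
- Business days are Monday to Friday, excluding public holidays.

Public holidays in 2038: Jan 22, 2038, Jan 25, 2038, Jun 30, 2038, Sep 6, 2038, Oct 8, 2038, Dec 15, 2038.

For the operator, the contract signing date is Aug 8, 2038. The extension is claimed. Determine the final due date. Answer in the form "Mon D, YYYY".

Nov 1, 2038

Moving 2 months forward from Aug 8, 2038 on the corresponding day gives Oct 8, 2038.
Oct 8, 2038 is a listed holiday; the next business day is Oct 11, 2038 (Monday).
With the 21-day extension, Oct 11, 2038 becomes Nov 1, 2038.
Nov 1, 2038 (Monday) is already a business day.
Deadline: Nov 1, 2038.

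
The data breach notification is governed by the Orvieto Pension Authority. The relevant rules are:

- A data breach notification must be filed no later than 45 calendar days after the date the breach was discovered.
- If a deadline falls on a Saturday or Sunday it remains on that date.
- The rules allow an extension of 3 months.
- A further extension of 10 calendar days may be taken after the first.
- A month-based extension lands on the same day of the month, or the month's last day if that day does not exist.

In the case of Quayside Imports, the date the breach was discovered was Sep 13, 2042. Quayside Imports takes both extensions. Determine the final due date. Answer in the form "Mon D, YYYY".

45 calendar days after Sep 13, 2042 is Oct 28, 2042.
No adjustment is made for weekends or holidays, so Oct 28, 2042 stands.
Applying the 3 months extension: 3 months after Oct 28, 2042 is Jan 28, 2043.
Jan 28, 2043 falls on a Wednesday. The rules make no weekend/holiday allowance, so it remains Jan 28, 2043.
Applying the 10-calendar-day extension: Jan 28, 2043 + 10 days = Feb 7, 2043.
Feb 7, 2043 is a Saturday; no weekend or holiday adjustment applies.
So the filing is due Feb 7, 2043.

Feb 7, 2043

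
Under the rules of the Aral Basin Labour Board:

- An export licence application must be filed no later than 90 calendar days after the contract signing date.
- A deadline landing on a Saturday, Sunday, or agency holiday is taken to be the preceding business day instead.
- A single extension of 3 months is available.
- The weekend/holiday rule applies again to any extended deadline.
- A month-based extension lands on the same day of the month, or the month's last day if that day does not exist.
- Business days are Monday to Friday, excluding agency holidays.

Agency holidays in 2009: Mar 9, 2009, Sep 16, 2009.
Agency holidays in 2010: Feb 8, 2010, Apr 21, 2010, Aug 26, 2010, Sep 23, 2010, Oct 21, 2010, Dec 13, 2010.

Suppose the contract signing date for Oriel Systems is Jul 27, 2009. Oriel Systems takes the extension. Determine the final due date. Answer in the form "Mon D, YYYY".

Jan 22, 2010

90 calendar days after Jul 27, 2009 is Oct 25, 2009.
Because Oct 25, 2009 is a Sunday, the deadline becomes Oct 23, 2009 (Friday).
Applying the 3 months extension: 3 months after Oct 23, 2009 is Jan 23, 2010.
Jan 23, 2010 is a Saturday; the preceding business day is Jan 22, 2010 (Friday).
Final deadline: Jan 22, 2010.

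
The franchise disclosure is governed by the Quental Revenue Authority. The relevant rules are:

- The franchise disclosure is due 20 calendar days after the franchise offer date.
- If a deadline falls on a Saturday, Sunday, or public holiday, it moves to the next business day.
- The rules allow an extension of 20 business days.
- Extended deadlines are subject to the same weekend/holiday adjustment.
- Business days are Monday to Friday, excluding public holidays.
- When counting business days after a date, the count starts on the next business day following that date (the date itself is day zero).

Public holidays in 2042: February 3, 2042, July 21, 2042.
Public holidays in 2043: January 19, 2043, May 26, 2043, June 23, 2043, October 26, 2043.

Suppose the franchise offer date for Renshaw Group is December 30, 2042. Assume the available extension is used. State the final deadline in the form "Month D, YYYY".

February 17, 2043

From December 30, 2042, 20 calendar days later is January 19, 2043.
January 19, 2043 is a listed holiday; the next business day is January 20, 2043 (Tuesday).
The 20-business-day extension runs from January 20, 2043 to February 17, 2043.
February 17, 2043 falls on a Tuesday, which is a business day, so no adjustment is needed.
Deadline: February 17, 2043.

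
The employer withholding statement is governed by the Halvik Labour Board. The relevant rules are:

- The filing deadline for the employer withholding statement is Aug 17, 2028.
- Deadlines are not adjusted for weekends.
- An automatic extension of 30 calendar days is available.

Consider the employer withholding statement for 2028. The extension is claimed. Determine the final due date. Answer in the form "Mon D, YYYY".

Start from the fixed due date, Aug 17, 2028.
Aug 17, 2028 falls on a Thursday. The rules make no weekend/holiday allowance, so it remains Aug 17, 2028.
The 30-calendar-day extension moves the deadline from Aug 17, 2028 to Sep 16, 2028.
Sep 16, 2028 is a Saturday; no weekend or holiday adjustment applies.
Deadline: Sep 16, 2028.

Sep 16, 2028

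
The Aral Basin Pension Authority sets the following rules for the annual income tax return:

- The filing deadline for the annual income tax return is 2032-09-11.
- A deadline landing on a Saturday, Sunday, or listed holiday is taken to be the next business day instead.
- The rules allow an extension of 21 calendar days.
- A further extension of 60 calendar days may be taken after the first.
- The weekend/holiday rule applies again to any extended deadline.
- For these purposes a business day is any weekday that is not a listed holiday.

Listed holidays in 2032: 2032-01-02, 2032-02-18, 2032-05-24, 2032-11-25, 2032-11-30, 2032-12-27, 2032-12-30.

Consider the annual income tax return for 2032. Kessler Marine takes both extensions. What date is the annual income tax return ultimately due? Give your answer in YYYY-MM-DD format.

2032-12-03

Start from the fixed due date, 2032-09-11.
2032-09-11 is a Saturday, so it moves to the next business day, 2032-09-13 (Monday).
Applying the 21-calendar-day extension: 2032-09-13 + 21 days = 2032-10-04.
2032-10-04 (Monday) is already a business day.
Add the 60 calendar-day extension to 2032-10-04: 2032-12-03.
Since 2032-12-03 is a Friday and not a holiday, the date is unchanged.
The final due date is 2032-12-03.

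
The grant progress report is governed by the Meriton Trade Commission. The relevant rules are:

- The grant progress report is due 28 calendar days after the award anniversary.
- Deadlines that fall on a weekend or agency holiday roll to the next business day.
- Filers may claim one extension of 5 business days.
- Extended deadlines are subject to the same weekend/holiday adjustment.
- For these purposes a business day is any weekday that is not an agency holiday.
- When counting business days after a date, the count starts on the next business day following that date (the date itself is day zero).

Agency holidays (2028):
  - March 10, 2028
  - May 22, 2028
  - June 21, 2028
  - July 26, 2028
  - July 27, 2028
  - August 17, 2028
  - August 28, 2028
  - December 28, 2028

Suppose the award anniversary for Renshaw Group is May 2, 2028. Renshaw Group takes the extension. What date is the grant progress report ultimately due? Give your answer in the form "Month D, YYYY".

Adding 28 calendar days to May 2, 2028 gives May 30, 2028.
May 30, 2028 (Tuesday) is already a business day.
Counting 5 further business days from May 30, 2028 reaches June 6, 2028.
June 6, 2028 (Tuesday) is already a business day.
Deadline: June 6, 2028.

June 6, 2028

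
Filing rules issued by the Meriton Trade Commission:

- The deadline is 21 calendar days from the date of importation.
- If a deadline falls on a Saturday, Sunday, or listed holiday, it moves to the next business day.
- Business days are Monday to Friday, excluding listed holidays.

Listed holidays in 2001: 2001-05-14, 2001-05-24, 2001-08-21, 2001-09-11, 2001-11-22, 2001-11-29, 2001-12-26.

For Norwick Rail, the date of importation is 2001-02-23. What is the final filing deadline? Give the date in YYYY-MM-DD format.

21 calendar days after 2001-02-23 is 2001-03-16.
2001-03-16 falls on a Friday, which is a business day, so no adjustment is needed.
Final deadline: 2001-03-16.

2001-03-16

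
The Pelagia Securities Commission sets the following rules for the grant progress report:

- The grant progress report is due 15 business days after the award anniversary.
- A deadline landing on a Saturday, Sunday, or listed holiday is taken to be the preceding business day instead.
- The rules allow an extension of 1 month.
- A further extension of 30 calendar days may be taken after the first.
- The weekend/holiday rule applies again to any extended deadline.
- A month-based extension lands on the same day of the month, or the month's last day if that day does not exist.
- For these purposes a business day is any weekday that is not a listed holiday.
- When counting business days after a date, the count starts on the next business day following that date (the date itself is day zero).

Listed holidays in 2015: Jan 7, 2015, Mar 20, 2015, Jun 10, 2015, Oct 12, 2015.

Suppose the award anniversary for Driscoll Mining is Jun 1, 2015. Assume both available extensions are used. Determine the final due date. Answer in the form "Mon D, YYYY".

Starting the day after Jun 1, 2015 and counting 15 business days lands on Jun 23, 2015.
Jun 23, 2015 (Tuesday) is already a business day.
Applying the 1 month extension: 1 month after Jun 23, 2015 is Jul 23, 2015.
Since Jul 23, 2015 is a Thursday and not a holiday, the date is unchanged.
Add the 30 calendar-day extension to Jul 23, 2015: Aug 22, 2015.
Aug 22, 2015 falls on a Saturday. Rolling to the preceding business day gives Aug 21, 2015, a Friday.
Deadline: Aug 21, 2015.

Aug 21, 2015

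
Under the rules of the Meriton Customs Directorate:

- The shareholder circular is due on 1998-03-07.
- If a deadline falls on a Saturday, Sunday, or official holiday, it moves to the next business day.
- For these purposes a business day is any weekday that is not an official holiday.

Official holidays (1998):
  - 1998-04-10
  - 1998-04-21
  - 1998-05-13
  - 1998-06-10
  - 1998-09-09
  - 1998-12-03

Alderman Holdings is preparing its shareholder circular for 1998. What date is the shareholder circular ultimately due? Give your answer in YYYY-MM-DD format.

The statutory due date is 1998-03-07.
1998-03-07 is a Saturday; the next business day is 1998-03-09 (Monday).
Final deadline: 1998-03-09.

1998-03-09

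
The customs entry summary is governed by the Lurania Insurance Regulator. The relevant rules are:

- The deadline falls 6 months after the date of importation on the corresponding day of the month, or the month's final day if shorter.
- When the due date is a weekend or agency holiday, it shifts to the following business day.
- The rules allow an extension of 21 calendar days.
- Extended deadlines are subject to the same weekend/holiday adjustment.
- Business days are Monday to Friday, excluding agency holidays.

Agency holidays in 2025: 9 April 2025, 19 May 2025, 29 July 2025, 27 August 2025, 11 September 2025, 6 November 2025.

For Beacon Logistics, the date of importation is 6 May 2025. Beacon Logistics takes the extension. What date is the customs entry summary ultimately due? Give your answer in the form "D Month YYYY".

6 months from 6 May 2025 is 6 November 2025.
6 November 2025 falls on a listed holiday. Rolling to the next business day gives 7 November 2025, a Friday.
Add the 21 calendar-day extension to 7 November 2025: 28 November 2025.
Since 28 November 2025 is a Friday and not a holiday, the date is unchanged.
The final due date is 28 November 2025.

28 November 2025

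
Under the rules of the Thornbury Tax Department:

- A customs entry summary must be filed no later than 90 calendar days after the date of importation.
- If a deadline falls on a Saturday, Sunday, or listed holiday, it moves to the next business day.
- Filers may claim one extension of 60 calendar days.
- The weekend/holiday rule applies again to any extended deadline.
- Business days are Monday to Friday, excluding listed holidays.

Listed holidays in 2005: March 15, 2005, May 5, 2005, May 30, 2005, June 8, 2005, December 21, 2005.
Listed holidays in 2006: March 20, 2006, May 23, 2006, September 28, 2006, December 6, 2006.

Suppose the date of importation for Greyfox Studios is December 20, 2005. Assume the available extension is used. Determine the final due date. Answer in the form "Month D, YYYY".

Adding 90 calendar days to December 20, 2005 gives March 20, 2006.
Because March 20, 2006 is a listed holiday, the deadline becomes March 21, 2006 (Tuesday).
Add the 60 calendar-day extension to March 21, 2006: May 20, 2006.
May 20, 2006 falls on a Saturday. Rolling to the next business day gives May 22, 2006, a Monday.
Final deadline: May 22, 2006.

May 22, 2006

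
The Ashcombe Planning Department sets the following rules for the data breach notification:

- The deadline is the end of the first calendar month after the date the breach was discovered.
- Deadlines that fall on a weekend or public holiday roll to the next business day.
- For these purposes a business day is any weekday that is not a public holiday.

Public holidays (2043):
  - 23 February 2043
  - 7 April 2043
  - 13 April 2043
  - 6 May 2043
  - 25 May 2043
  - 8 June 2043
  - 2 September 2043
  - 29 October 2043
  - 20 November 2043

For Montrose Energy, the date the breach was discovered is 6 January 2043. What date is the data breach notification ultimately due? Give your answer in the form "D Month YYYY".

1 month after 6 January 2043 falls in February 2043; the last day of that month is 28 February 2043.
Because 28 February 2043 is a Saturday, the deadline becomes 2 March 2043 (Monday).
The final due date is 2 March 2043.

2 March 2043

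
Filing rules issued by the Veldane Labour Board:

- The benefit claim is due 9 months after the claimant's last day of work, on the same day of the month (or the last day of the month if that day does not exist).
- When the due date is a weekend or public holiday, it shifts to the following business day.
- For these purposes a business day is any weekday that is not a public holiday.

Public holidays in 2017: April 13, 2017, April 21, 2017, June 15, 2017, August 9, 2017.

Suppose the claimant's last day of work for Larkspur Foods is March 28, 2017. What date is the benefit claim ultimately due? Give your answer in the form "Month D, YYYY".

December 28, 2017

9 months after March 28, 2017, on the same day of the month, is December 28, 2017.
Since December 28, 2017 is a Thursday and not a holiday, the date is unchanged.
Deadline: December 28, 2017.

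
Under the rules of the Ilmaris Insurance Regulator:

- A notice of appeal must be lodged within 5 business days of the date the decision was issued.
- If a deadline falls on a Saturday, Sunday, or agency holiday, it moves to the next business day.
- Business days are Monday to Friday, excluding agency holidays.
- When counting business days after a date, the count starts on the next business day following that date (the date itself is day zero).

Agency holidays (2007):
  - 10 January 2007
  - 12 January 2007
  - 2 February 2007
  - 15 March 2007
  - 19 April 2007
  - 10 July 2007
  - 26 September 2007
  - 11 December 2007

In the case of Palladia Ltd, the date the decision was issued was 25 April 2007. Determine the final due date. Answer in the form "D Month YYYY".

5 business days after 25 April 2007, excluding weekends and holidays, is 2 May 2007.
2 May 2007 is a Wednesday and not a listed holiday, so it stands.
Final deadline: 2 May 2007.

2 May 2007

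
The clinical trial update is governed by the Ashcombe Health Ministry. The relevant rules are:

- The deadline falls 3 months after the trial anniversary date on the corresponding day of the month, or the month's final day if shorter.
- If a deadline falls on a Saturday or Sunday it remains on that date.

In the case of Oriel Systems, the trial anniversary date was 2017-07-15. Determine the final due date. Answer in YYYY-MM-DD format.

Moving 3 months forward from 2017-07-15 on the corresponding day gives 2017-10-15.
2017-10-15 falls on a Sunday. The rules make no weekend/holiday allowance, so it remains 2017-10-15.
So the filing is due 2017-10-15.

2017-10-15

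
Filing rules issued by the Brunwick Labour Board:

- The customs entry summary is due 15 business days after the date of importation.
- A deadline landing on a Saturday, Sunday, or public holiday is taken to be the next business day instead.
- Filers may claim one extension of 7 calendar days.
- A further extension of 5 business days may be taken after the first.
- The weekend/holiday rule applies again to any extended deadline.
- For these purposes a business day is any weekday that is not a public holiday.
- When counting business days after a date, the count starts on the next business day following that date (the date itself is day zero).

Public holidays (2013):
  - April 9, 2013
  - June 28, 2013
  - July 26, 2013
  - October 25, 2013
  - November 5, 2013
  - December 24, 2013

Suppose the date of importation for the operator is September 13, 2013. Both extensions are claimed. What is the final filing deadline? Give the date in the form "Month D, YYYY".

October 18, 2013

Counting 15 business days after September 13, 2013 (skipping weekends and listed holidays) reaches October 4, 2013.
October 4, 2013 falls on a Friday, which is a business day, so no adjustment is needed.
With the 7-day extension, October 4, 2013 becomes October 11, 2013.
October 11, 2013 (Friday) is already a business day.
Applying the 5-business-day extension: 5 business days after October 11, 2013 is October 18, 2013.
Since October 18, 2013 is a Friday and not a holiday, the date is unchanged.
Final deadline: October 18, 2013.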